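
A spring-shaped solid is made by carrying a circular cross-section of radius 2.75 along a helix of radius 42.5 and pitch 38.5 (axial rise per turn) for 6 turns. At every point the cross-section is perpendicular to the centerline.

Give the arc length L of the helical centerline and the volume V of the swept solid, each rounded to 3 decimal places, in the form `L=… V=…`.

2πR = 2π·42.5 = 267.035376
per-turn = √(267.035376² + 38.5²) = √(71307.8918 + 1482.25) = √72790.1418 = 269.796482
L = 6 × 269.796482 = 1618.778893
V = π·2.75² × L = 23.758294 × 1618.778893 = 38459.425580

L=1618.779 V=38459.426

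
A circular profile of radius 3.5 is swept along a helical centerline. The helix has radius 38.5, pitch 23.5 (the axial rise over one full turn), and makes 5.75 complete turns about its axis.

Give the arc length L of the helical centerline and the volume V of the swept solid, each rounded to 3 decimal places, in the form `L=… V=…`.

2πR = 2π·38.5 = 241.902634
per-turn = √(241.902634² + 23.5²) = √(58516.8845 + 552.25) = √59069.1345 = 243.041425
L = 5.75 × 243.041425 = 1397.488196
V = π·3.5² × L = 38.484510 × 1397.488196 = 53781.648480

L=1397.488 V=53781.648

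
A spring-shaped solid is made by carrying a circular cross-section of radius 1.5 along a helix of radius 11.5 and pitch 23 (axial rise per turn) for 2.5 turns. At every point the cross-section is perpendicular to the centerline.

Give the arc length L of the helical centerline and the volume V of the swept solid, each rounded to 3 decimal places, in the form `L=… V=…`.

L=189.572 V=1340.007

2πR = 2π·11.5 = 72.256631
per-turn = √(72.256631² + 23²) = √(5221.0207 + 529) = √5750.0207 = 75.828891
L = 2.5 × 75.828891 = 189.572228
V = π·1.5² × L = 7.068583 × 189.572228 = 1340.007116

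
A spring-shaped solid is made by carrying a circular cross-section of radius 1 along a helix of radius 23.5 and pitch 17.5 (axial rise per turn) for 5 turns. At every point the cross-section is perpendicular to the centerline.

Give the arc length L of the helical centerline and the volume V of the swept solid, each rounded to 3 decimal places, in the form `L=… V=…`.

L=743.441 V=2335.590

2πR = 2π·23.5 = 147.654855
per-turn = √(147.654855² + 17.5²) = √(21801.9561 + 306.25) = √22108.2061 = 148.688285
L = 5 × 148.688285 = 743.441425
V = π·1² × L = 3.141593 × 743.441425 = 2335.590121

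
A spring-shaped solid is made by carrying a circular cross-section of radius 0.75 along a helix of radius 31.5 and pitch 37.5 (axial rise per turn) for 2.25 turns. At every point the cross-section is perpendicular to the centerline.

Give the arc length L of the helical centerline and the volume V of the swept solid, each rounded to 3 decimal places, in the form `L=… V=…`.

2πR = 2π·31.5 = 197.920337
per-turn = √(197.920337² + 37.5²) = √(39172.4599 + 1406.25) = √40578.7099 = 201.441579
L = 2.25 × 201.441579 = 453.243553
V = π·0.75² × L = 1.767146 × 453.243553 = 800.947472

L=453.244 V=800.947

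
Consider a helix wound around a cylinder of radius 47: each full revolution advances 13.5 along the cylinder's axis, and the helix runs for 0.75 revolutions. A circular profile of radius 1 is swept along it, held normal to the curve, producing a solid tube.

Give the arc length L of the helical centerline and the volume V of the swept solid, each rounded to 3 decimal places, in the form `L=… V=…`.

L=221.714 V=696.534

2πR = 2π·47 = 295.309709
per-turn = √(295.309709² + 13.5²) = √(87207.8245 + 182.25) = √87390.0745 = 295.618123
L = 0.75 × 295.618123 = 221.713592
V = π·1² × L = 3.141593 × 221.713592 = 696.533792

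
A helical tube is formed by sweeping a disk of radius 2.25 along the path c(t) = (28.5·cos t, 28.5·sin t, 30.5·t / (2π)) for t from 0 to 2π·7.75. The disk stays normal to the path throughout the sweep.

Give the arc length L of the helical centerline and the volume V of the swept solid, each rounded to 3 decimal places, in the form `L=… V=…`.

L=1407.785 V=22389.849

2πR = 2π·28.5 = 179.070781
per-turn = √(179.070781² + 30.5²) = √(32066.3447 + 930.25) = √32996.5947 = 181.649648
L = 7.75 × 181.649648 = 1407.784774
V = π·2.25² × L = 15.904313 × 1407.784774 = 22389.849409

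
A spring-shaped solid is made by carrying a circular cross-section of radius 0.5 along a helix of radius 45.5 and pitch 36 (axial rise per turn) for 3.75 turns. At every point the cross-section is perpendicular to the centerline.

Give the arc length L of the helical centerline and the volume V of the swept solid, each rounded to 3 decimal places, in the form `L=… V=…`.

L=1080.535 V=848.650

2πR = 2π·45.5 = 285.884931
per-turn = √(285.884931² + 36²) = √(81730.1940 + 1296) = √83026.1940 = 288.142663
L = 3.75 × 288.142663 = 1080.534985
V = π·0.5² × L = 0.785398 × 1080.534985 = 848.650193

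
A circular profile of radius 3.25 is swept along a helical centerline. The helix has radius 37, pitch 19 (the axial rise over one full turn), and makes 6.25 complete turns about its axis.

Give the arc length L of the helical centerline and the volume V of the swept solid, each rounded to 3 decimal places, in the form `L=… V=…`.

2πR = 2π·37 = 232.477856
per-turn = √(232.477856² + 19²) = √(54045.9537 + 361) = √54406.9537 = 233.252982
L = 6.25 × 233.252982 = 1457.831139
V = π·3.25² × L = 33.183072 × 1457.831139 = 48375.316227

L=1457.831 V=48375.316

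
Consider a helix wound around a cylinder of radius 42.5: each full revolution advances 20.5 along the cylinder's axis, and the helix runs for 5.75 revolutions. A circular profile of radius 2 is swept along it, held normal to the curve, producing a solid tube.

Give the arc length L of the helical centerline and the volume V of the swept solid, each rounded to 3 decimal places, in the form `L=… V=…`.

L=1539.971 V=19351.850

2πR = 2π·42.5 = 267.035376
per-turn = √(267.035376² + 20.5²) = √(71307.8918 + 420.25) = √71728.1418 = 267.821100
L = 5.75 × 267.821100 = 1539.971327
V = π·2² × L = 12.566371 × 1539.971327 = 19351.850431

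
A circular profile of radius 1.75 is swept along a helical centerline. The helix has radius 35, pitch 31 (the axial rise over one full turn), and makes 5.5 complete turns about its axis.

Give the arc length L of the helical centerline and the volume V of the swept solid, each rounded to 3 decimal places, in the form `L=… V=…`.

L=1221.471 V=11751.932

2πR = 2π·35 = 219.911486
per-turn = √(219.911486² + 31²) = √(48361.0616 + 961) = √49322.0616 = 222.085708
L = 5.5 × 222.085708 = 1221.471392
V = π·1.75² × L = 9.621128 × 1221.471392 = 11751.932005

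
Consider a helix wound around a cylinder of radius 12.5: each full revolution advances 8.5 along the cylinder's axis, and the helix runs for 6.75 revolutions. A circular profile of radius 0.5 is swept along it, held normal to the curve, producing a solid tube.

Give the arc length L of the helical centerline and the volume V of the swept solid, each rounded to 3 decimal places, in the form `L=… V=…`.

L=533.239 V=418.805

2πR = 2π·12.5 = 78.539816
per-turn = √(78.539816² + 8.5²) = √(6168.5028 + 72.25) = √6240.7528 = 78.998435
L = 6.75 × 78.998435 = 533.239437
V = π·0.5² × L = 0.785398 × 533.239437 = 418.805274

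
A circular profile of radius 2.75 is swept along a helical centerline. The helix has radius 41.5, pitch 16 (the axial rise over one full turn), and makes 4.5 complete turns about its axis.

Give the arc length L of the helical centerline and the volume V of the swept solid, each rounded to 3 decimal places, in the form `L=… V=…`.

2πR = 2π·41.5 = 260.752190
per-turn = √(260.752190² + 16²) = √(67991.7047 + 256) = √68247.7047 = 261.242617
L = 4.5 × 261.242617 = 1175.591775
V = π·2.75² × L = 23.758294 × 1175.591775 = 27930.055526

L=1175.592 V=27930.056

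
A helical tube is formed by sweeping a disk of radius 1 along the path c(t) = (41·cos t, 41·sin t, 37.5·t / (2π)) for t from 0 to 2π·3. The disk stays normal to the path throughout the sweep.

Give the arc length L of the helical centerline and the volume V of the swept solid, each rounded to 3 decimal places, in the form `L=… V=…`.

L=780.977 V=2453.512

2πR = 2π·41 = 257.610598
per-turn = √(257.610598² + 37.5²) = √(66363.2200 + 1406.25) = √67769.4700 = 260.325700
L = 3 × 260.325700 = 780.977099
V = π·1² × L = 3.141593 × 780.977099 = 2453.511918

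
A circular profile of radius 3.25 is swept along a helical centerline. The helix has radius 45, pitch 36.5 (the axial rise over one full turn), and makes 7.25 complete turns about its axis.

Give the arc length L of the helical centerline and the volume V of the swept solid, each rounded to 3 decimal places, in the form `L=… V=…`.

L=2066.899 V=68586.065

2πR = 2π·45 = 282.743339
per-turn = √(282.743339² + 36.5²) = √(79943.7956 + 1332.25) = √81276.0456 = 285.089540
L = 7.25 × 285.089540 = 2066.899163
V = π·3.25² × L = 33.183072 × 2066.899163 = 68586.064572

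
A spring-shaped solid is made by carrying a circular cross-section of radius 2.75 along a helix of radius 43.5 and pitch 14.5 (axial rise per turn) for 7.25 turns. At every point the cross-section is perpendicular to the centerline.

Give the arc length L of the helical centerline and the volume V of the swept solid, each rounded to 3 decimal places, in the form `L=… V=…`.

2πR = 2π·43.5 = 273.318561
per-turn = √(273.318561² + 14.5²) = √(74703.0357 + 210.25) = √74913.2857 = 273.702915
L = 7.25 × 273.702915 = 1984.346134
V = π·2.75² × L = 23.758294 × 1984.346134 = 47144.679732

L=1984.346 V=47144.680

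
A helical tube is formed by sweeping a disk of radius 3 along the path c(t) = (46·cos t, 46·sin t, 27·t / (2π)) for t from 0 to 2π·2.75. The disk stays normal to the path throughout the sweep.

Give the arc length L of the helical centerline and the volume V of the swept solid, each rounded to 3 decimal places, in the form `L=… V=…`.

L=798.284 V=22570.935

2πR = 2π·46 = 289.026524
per-turn = √(289.026524² + 27²) = √(83536.3317 + 729) = √84265.3317 = 290.284915
L = 2.75 × 290.284915 = 798.283515
V = π·3² × L = 28.274334 × 798.283515 = 22570.934641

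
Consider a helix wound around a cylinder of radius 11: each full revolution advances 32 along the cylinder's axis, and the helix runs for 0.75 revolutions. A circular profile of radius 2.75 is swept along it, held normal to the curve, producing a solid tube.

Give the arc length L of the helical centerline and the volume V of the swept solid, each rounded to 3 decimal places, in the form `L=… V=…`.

2πR = 2π·11 = 69.115038
per-turn = √(69.115038² + 32²) = √(4776.8885 + 1024) = √5800.8885 = 76.163564
L = 0.75 × 76.163564 = 57.122673
V = π·2.75² × L = 23.758294 × 57.122673 = 1357.137290

L=57.123 V=1357.137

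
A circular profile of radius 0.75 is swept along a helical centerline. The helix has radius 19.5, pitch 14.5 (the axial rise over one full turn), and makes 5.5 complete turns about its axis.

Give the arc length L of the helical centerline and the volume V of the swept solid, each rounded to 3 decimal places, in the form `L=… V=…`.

L=678.574 V=1199.140

2πR = 2π·19.5 = 122.522113
per-turn = √(122.522113² + 14.5²) = √(15011.6683 + 210.25) = √15221.9183 = 123.377138
L = 5.5 × 123.377138 = 678.574262
V = π·0.75² × L = 1.767146 × 678.574262 = 1199.139702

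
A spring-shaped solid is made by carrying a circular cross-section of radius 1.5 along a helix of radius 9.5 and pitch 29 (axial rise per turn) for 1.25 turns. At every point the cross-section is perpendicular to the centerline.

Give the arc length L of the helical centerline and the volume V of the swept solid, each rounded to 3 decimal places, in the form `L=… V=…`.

2πR = 2π·9.5 = 59.690260
per-turn = √(59.690260² + 29²) = √(3562.9272 + 841) = √4403.9272 = 66.362092
L = 1.25 × 66.362092 = 82.952614
V = π·1.5² × L = 7.068583 × 82.952614 = 586.357479

L=82.953 V=586.357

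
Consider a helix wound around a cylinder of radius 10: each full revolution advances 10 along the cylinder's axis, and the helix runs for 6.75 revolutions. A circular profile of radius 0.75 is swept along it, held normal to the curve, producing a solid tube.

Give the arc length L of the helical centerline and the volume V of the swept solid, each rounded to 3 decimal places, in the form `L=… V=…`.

L=429.453 V=758.906

2πR = 2π·10 = 62.831853
per-turn = √(62.831853² + 10²) = √(3947.8418 + 100) = √4047.8418 = 63.622651
L = 6.75 × 63.622651 = 429.452896
V = π·0.75² × L = 1.767146 × 429.452896 = 758.905911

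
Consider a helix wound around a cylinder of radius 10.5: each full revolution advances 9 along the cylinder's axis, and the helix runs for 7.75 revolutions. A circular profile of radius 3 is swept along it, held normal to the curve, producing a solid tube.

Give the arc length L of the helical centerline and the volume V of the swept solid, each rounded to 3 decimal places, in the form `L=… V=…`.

2πR = 2π·10.5 = 65.973446
per-turn = √(65.973446² + 9²) = √(4352.4955 + 81) = √4433.4955 = 66.584499
L = 7.75 × 66.584499 = 516.029869
V = π·3² × L = 28.274334 × 516.029869 = 14590.400815

L=516.030 V=14590.401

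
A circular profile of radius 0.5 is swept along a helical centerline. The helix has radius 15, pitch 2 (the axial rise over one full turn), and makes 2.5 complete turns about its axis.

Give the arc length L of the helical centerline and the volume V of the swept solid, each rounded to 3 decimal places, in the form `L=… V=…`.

2πR = 2π·15 = 94.247780
per-turn = √(94.247780² + 2²) = √(8882.6440 + 4) = √8886.6440 = 94.268998
L = 2.5 × 94.268998 = 235.672495
V = π·0.5² × L = 0.785398 × 235.672495 = 185.096744

L=235.672 V=185.097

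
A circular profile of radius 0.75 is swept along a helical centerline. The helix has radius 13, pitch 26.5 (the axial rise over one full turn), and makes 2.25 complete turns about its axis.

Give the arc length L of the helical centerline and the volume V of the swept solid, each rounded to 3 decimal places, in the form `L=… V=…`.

2πR = 2π·13 = 81.681409
per-turn = √(81.681409² + 26.5²) = √(6671.8526 + 702.25) = √7374.1026 = 85.872595
L = 2.25 × 85.872595 = 193.213339
V = π·0.75² × L = 1.767146 × 193.213339 = 341.436153

L=193.213 V=341.436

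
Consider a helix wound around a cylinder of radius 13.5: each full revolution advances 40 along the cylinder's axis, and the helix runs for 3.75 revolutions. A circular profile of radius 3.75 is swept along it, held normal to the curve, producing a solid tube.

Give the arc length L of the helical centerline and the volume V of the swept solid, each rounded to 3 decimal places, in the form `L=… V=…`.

2πR = 2π·13.5 = 84.823002
per-turn = √(84.823002² + 40²) = √(7194.9416 + 1600) = √8794.9416 = 93.781350
L = 3.75 × 93.781350 = 351.680063
V = π·3.75² × L = 44.178647 × 351.680063 = 15536.749230

L=351.680 V=15536.749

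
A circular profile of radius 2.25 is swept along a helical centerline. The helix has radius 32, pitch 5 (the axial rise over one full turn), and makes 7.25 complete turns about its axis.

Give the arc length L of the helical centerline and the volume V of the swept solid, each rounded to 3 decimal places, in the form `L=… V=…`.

L=1458.150 V=23190.868

2πR = 2π·32 = 201.061930
per-turn = √(201.061930² + 5²) = √(40425.8996 + 25) = √40450.8996 = 201.124090
L = 7.25 × 201.124090 = 1458.149653
V = π·2.25² × L = 15.904313 × 1458.149653 = 23190.868209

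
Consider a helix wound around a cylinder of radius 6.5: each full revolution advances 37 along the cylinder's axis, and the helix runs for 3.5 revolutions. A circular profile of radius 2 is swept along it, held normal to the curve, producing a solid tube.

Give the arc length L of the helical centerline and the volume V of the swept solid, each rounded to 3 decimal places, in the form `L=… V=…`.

L=192.880 V=2423.805

2πR = 2π·6.5 = 40.840704
per-turn = √(40.840704² + 37²) = √(1667.9631 + 1369) = √3036.9631 = 55.108649
L = 3.5 × 55.108649 = 192.880270
V = π·2² × L = 12.566371 × 192.880270 = 2423.804956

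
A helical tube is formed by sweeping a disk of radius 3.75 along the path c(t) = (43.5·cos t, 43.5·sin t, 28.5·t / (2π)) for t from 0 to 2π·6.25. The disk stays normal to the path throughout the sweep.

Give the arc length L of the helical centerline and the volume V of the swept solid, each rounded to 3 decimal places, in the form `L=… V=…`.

2πR = 2π·43.5 = 273.318561
per-turn = √(273.318561² + 28.5²) = √(74703.0357 + 812.25) = √75515.2857 = 274.800447
L = 6.25 × 274.800447 = 1717.502794
V = π·3.75² × L = 44.178647 × 1717.502794 = 75876.949136

L=1717.503 V=75876.949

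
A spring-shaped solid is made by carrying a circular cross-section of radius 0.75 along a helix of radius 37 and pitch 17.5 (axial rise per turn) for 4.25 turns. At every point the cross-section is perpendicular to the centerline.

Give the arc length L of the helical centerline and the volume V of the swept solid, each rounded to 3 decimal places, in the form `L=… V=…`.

L=990.826 V=1750.935

2πR = 2π·37 = 232.477856
per-turn = √(232.477856² + 17.5²) = √(54045.9537 + 306.25) = √54352.2037 = 233.135591
L = 4.25 × 233.135591 = 990.826261
V = π·0.75² × L = 1.767146 × 990.826261 = 1750.934533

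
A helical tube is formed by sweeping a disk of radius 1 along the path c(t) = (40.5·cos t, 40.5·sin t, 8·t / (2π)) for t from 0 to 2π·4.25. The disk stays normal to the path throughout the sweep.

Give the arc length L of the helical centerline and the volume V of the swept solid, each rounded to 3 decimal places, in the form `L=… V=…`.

2πR = 2π·40.5 = 254.469005
per-turn = √(254.469005² + 8²) = √(64754.4745 + 64) = √64818.4745 = 254.594726
L = 4.25 × 254.594726 = 1082.027585
V = π·1² × L = 3.141593 × 1082.027585 = 3399.289913

L=1082.028 V=3399.290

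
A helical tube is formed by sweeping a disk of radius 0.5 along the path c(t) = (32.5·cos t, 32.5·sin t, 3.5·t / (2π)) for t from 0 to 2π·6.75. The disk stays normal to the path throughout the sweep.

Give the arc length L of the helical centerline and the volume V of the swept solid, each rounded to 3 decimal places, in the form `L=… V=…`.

2πR = 2π·32.5 = 204.203522
per-turn = √(204.203522² + 3.5²) = √(41699.0786 + 12.25) = √41711.3286 = 204.233515
L = 6.75 × 204.233515 = 1378.576225
V = π·0.5² × L = 0.785398 × 1378.576225 = 1082.731235

L=1378.576 V=1082.731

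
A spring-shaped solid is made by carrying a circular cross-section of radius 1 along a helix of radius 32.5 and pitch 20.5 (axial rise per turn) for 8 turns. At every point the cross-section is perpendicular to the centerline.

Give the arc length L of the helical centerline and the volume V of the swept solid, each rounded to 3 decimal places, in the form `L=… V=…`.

L=1641.840 V=5157.991

2πR = 2π·32.5 = 204.203522
per-turn = √(204.203522² + 20.5²) = √(41699.0786 + 420.25) = √42119.3286 = 205.229941
L = 8 × 205.229941 = 1641.839526
V = π·1² × L = 3.141593 × 1641.839526 = 5157.990994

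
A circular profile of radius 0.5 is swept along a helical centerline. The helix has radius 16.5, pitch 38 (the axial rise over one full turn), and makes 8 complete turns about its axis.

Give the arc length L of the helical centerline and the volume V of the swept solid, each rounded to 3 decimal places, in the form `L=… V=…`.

L=883.339 V=693.773

2πR = 2π·16.5 = 103.672558
per-turn = √(103.672558² + 38²) = √(10747.9992 + 1444) = √12191.9992 = 110.417386
L = 8 × 110.417386 = 883.339090
V = π·0.5² × L = 0.785398 × 883.339090 = 693.772899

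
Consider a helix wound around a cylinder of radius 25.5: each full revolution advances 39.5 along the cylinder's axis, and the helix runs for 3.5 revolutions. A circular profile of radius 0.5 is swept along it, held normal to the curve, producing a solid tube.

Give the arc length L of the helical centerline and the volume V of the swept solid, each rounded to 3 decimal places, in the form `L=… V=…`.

L=577.565 V=453.618

2πR = 2π·25.5 = 160.221225
per-turn = √(160.221225² + 39.5²) = √(25670.8410 + 1560.25) = √27231.0910 = 165.018457
L = 3.5 × 165.018457 = 577.564598
V = π·0.5² × L = 0.785398 × 577.564598 = 453.618175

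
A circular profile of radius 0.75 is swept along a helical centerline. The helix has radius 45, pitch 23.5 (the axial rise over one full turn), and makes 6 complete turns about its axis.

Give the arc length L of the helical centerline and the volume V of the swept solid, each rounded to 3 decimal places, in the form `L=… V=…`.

L=1702.310 V=3008.229

2πR = 2π·45 = 282.743339
per-turn = √(282.743339² + 23.5²) = √(79943.7956 + 552.25) = √80496.0456 = 283.718250
L = 6 × 283.718250 = 1702.309503
V = π·0.75² × L = 1.767146 × 1702.309503 = 3008.229203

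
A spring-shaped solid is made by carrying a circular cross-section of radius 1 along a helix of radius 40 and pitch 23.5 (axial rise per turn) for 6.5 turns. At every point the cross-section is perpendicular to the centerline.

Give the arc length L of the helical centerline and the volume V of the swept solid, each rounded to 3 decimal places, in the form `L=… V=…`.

2πR = 2π·40 = 251.327412
per-turn = √(251.327412² + 23.5²) = √(63165.4682 + 552.25) = √63717.7182 = 252.423688
L = 6.5 × 252.423688 = 1640.753971
V = π·1² × L = 3.141593 × 1640.753971 = 5154.580621

L=1640.754 V=5154.581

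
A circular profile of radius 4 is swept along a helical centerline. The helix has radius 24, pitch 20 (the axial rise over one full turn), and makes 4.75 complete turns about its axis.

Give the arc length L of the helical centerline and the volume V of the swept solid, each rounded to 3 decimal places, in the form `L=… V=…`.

L=722.556 V=36319.603

2πR = 2π·24 = 150.796447
per-turn = √(150.796447² + 20²) = √(22739.5685 + 400) = √23139.5685 = 152.116957
L = 4.75 × 152.116957 = 722.555545
V = π·4² × L = 50.265482 × 722.555545 = 36319.603057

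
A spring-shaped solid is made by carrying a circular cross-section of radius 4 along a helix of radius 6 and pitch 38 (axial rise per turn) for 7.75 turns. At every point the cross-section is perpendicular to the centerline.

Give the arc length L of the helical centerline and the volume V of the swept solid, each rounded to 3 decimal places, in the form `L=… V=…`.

L=414.840 V=20852.147

2πR = 2π·6 = 37.699112
per-turn = √(37.699112² + 38²) = √(1421.2230 + 1444) = √2865.2230 = 53.527778
L = 7.75 × 53.527778 = 414.840281
V = π·4² × L = 50.265482 × 414.840281 = 20852.146851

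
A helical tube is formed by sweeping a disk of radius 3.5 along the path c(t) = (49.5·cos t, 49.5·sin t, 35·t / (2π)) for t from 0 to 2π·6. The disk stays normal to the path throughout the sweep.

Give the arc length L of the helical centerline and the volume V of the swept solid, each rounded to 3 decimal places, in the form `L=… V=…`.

2πR = 2π·49.5 = 311.017673
per-turn = √(311.017673² + 35²) = √(96731.9927 + 1225) = √97956.9927 = 312.980818
L = 6 × 312.980818 = 1877.884911
V = π·3.5² × L = 38.484510 × 1877.884911 = 72269.480643

L=1877.885 V=72269.481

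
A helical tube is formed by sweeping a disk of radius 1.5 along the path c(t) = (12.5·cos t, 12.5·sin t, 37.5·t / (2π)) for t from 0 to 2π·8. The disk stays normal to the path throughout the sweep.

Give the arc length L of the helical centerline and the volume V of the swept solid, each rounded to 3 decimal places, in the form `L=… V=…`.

L=696.264 V=4921.603

2πR = 2π·12.5 = 78.539816
per-turn = √(78.539816² + 37.5²) = √(6168.5028 + 1406.25) = √7574.7528 = 87.033056
L = 8 × 87.033056 = 696.264444
V = π·1.5² × L = 7.068583 × 696.264444 = 4921.603340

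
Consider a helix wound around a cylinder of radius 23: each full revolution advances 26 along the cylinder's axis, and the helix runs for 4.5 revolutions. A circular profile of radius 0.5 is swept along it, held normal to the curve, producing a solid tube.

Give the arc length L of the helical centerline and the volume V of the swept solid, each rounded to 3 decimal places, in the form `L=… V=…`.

2πR = 2π·23 = 144.513262
per-turn = √(144.513262² + 26²) = √(20884.0829 + 676) = √21560.0829 = 146.833521
L = 4.5 × 146.833521 = 660.750845
V = π·0.5² × L = 0.785398 × 660.750845 = 518.952500

L=660.751 V=518.953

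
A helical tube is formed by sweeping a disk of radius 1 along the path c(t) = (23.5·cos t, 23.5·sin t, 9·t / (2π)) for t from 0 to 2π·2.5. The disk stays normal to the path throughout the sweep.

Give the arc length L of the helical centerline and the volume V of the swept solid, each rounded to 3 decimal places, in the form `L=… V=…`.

2πR = 2π·23.5 = 147.654855
per-turn = √(147.654855² + 9²) = √(21801.9561 + 81) = √21882.9561 = 147.928889
L = 2.5 × 147.928889 = 369.822222
V = π·1² × L = 3.141593 × 369.822222 = 1161.830775

L=369.822 V=1161.831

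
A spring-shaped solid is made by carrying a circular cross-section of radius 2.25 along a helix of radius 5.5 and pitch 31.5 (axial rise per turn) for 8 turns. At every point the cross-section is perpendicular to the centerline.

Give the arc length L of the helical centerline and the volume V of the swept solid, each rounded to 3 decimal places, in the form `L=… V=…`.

L=374.078 V=5949.451

2πR = 2π·5.5 = 34.557519
per-turn = √(34.557519² + 31.5²) = √(1194.2221 + 992.25) = √2186.4721 = 46.759728
L = 8 × 46.759728 = 374.077821
V = π·2.25² × L = 15.904313 × 374.077821 = 5949.450687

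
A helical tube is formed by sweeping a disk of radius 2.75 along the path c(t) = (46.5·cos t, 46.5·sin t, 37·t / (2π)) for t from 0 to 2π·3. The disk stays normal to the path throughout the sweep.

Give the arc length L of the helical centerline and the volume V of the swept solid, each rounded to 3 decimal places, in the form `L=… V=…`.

L=883.505 V=20990.569

2πR = 2π·46.5 = 292.168117
per-turn = √(292.168117² + 37²) = √(85362.2085 + 1369) = √86731.2085 = 294.501627
L = 3 × 294.501627 = 883.504882
V = π·2.75² × L = 23.758294 × 883.504882 = 20990.569124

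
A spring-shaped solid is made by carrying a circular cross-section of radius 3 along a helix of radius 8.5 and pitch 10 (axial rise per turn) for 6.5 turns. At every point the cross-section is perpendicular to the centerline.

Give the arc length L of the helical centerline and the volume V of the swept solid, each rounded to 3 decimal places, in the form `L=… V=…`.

2πR = 2π·8.5 = 53.407075
per-turn = √(53.407075² + 10²) = √(2852.3157 + 100) = √2952.3157 = 54.335216
L = 6.5 × 54.335216 = 353.178902
V = π·3² × L = 28.274334 × 353.178902 = 9985.898208

L=353.179 V=9985.898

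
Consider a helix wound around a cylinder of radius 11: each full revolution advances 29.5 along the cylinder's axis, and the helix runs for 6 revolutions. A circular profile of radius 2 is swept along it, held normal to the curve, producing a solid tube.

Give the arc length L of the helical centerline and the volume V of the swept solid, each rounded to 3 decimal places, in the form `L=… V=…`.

L=450.885 V=5665.984

2πR = 2π·11 = 69.115038
per-turn = √(69.115038² + 29.5²) = √(4776.8885 + 870.25) = √5647.1385 = 75.147445
L = 6 × 75.147445 = 450.884672
V = π·2² × L = 12.566371 × 450.884672 = 5665.983888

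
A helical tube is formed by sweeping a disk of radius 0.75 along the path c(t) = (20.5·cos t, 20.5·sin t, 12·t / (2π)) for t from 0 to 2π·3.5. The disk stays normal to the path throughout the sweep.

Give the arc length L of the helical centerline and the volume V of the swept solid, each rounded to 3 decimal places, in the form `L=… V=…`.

L=452.771 V=800.112

2πR = 2π·20.5 = 128.805299
per-turn = √(128.805299² + 12²) = √(16590.8050 + 144) = √16734.8050 = 129.363074
L = 3.5 × 129.363074 = 452.770760
V = π·0.75² × L = 1.767146 × 452.770760 = 800.111978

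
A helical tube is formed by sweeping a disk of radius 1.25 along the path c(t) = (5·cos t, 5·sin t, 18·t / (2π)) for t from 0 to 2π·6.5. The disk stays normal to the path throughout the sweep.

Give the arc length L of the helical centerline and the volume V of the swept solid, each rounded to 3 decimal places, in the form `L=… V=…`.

2πR = 2π·5 = 31.415927
per-turn = √(31.415927² + 18²) = √(986.9604 + 324) = √1310.9604 = 36.207188
L = 6.5 × 36.207188 = 235.346720
V = π·1.25² × L = 4.908739 × 235.346720 = 1155.255510

L=235.347 V=1155.256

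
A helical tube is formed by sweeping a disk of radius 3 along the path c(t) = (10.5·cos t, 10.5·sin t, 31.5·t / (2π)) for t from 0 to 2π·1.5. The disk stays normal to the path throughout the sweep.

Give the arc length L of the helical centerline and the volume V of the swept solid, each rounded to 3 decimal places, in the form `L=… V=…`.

2πR = 2π·10.5 = 65.973446
per-turn = √(65.973446² + 31.5²) = √(4352.4955 + 992.25) = √5344.7455 = 73.107767
L = 1.5 × 73.107767 = 109.661650
V = π·3² × L = 28.274334 × 109.661650 = 3100.610104

L=109.662 V=3100.610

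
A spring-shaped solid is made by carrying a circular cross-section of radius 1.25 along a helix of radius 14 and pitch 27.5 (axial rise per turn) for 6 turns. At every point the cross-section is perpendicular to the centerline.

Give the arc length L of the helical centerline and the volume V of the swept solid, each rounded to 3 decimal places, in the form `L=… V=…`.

2πR = 2π·14 = 87.964594
per-turn = √(87.964594² + 27.5²) = √(7737.7699 + 756.25) = √8494.0199 = 92.163007
L = 6 × 92.163007 = 552.978042
V = π·1.25² × L = 4.908739 × 552.978042 = 2714.424615

L=552.978 V=2714.425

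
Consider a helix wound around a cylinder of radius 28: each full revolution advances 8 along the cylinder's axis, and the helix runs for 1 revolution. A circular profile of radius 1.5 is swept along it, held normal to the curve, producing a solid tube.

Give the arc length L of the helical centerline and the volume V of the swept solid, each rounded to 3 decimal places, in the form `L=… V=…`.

L=176.111 V=1244.855

2πR = 2π·28 = 175.929189
per-turn = √(175.929189² + 8²) = √(30951.0794 + 64) = √31015.0794 = 176.110986
L = 1 × 176.110986 = 176.110986
V = π·1.5² × L = 7.068583 × 176.110986 = 1244.855205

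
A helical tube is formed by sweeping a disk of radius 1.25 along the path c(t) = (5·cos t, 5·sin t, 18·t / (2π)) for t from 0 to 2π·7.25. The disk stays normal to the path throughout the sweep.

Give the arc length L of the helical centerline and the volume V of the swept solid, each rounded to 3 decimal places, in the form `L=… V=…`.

L=262.502 V=1288.554

2πR = 2π·5 = 31.415927
per-turn = √(31.415927² + 18²) = √(986.9604 + 324) = √1310.9604 = 36.207188
L = 7.25 × 36.207188 = 262.502111
V = π·1.25² × L = 4.908739 × 262.502111 = 1288.554223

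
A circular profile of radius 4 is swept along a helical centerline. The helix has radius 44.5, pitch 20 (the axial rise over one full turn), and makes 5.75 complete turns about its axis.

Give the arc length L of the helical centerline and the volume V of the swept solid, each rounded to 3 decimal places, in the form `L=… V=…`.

2πR = 2π·44.5 = 279.601746
per-turn = √(279.601746² + 20²) = √(78177.1365 + 400) = √78577.1365 = 280.316137
L = 5.75 × 280.316137 = 1611.817786
V = π·4² × L = 50.265482 × 1611.817786 = 81018.798631

L=1611.818 V=81018.799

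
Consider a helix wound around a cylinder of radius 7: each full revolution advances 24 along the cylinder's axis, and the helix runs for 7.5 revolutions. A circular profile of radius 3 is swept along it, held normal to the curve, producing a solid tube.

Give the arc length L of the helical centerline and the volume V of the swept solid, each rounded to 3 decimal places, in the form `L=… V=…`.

2πR = 2π·7 = 43.982297
per-turn = √(43.982297² + 24²) = √(1934.4425 + 576) = √2510.4425 = 50.104316
L = 7.5 × 50.104316 = 375.782369
V = π·3² × L = 28.274334 × 375.782369 = 10624.996156

L=375.782 V=10624.996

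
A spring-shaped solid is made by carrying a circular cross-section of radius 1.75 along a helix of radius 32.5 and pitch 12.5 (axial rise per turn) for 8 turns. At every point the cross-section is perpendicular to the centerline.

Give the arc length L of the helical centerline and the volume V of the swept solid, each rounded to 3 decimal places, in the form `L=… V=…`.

L=1636.686 V=15746.765

2πR = 2π·32.5 = 204.203522
per-turn = √(204.203522² + 12.5²) = √(41699.0786 + 156.25) = √41855.3286 = 204.585749
L = 8 × 204.585749 = 1636.685990
V = π·1.75² × L = 9.621128 × 1636.685990 = 15746.764590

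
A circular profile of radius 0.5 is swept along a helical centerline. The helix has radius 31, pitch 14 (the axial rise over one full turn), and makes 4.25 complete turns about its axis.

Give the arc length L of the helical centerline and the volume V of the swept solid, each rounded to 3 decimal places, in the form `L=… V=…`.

2πR = 2π·31 = 194.778745
per-turn = √(194.778745² + 14²) = √(37938.7593 + 196) = √38134.7593 = 195.281231
L = 4.25 × 195.281231 = 829.945233
V = π·0.5² × L = 0.785398 × 829.945233 = 651.837462

L=829.945 V=651.837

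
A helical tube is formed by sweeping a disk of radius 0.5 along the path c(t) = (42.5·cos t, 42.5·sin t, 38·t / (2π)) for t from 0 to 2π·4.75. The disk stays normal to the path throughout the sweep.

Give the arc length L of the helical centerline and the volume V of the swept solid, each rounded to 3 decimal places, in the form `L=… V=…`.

L=1281.197 V=1006.249

2πR = 2π·42.5 = 267.035376
per-turn = √(267.035376² + 38²) = √(71307.8918 + 1444) = √72751.8918 = 269.725586
L = 4.75 × 269.725586 = 1281.196534
V = π·0.5² × L = 0.785398 × 1281.196534 = 1006.249405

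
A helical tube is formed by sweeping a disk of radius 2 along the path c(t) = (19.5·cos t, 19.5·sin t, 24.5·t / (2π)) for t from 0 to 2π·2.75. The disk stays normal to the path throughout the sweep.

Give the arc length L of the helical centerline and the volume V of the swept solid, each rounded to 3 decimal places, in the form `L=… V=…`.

L=343.606 V=4317.881

2πR = 2π·19.5 = 122.522113
per-turn = √(122.522113² + 24.5²) = √(15011.6683 + 600.25) = √15611.9183 = 124.947662
L = 2.75 × 124.947662 = 343.606071
V = π·2² × L = 12.566371 × 343.606071 = 4317.881235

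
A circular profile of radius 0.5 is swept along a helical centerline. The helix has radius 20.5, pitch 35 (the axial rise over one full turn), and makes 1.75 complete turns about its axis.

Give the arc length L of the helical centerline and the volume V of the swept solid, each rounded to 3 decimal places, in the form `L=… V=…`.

2πR = 2π·20.5 = 128.805299
per-turn = √(128.805299² + 35²) = √(16590.8050 + 1225) = √17815.8050 = 133.475859
L = 1.75 × 133.475859 = 233.582754
V = π·0.5² × L = 0.785398 × 233.582754 = 183.455466

L=233.583 V=183.455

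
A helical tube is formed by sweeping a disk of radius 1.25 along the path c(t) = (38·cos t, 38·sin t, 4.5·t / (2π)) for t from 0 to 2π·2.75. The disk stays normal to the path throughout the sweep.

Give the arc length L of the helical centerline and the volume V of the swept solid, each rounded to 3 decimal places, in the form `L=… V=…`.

2πR = 2π·38 = 238.761042
per-turn = √(238.761042² + 4.5²) = √(57006.8350 + 20.25) = √57027.0850 = 238.803444
L = 2.75 × 238.803444 = 656.709472
V = π·1.25² × L = 4.908739 × 656.709472 = 3223.615082

L=656.709 V=3223.615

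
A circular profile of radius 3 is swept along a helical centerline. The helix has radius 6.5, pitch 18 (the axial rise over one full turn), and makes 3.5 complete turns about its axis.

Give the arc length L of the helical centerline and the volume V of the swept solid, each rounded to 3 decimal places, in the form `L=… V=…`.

L=156.210 V=4416.732

2πR = 2π·6.5 = 40.840704
per-turn = √(40.840704² + 18²) = √(1667.9631 + 324) = √1991.9631 = 44.631414
L = 3.5 × 44.631414 = 156.209950
V = π·3² × L = 28.274334 × 156.209950 = 4416.732285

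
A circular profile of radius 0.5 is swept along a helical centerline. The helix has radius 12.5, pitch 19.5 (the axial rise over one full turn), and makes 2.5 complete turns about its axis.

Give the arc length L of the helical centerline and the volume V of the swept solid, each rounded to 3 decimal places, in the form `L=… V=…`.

2πR = 2π·12.5 = 78.539816
per-turn = √(78.539816² + 19.5²) = √(6168.5028 + 380.25) = √6548.7528 = 80.924364
L = 2.5 × 80.924364 = 202.310911
V = π·0.5² × L = 0.785398 × 202.310911 = 158.894618

L=202.311 V=158.895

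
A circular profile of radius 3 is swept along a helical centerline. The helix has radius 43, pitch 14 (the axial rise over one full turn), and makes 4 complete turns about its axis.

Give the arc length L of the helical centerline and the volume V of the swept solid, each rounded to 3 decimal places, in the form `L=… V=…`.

L=1082.158 V=30597.291

2πR = 2π·43 = 270.176968
per-turn = √(270.176968² + 14²) = √(72995.5942 + 196) = √73191.5942 = 270.539450
L = 4 × 270.539450 = 1082.157801
V = π·3² × L = 28.274334 × 1082.157801 = 30597.290981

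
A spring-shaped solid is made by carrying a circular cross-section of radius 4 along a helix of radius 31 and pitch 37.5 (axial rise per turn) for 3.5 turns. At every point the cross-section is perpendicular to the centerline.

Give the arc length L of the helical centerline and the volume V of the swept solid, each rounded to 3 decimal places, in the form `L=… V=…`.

L=694.245 V=34896.569

2πR = 2π·31 = 194.778745
per-turn = √(194.778745² + 37.5²) = √(37938.7593 + 1406.25) = √39345.0093 = 198.355765
L = 3.5 × 198.355765 = 694.245176
V = π·4² × L = 50.265482 × 694.245176 = 34896.568706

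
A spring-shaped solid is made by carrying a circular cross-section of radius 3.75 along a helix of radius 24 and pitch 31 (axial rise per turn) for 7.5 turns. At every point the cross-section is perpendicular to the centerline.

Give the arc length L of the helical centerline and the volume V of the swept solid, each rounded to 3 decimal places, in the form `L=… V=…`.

2πR = 2π·24 = 150.796447
per-turn = √(150.796447² + 31²) = √(22739.5685 + 961) = √23700.5685 = 153.949890
L = 7.5 × 153.949890 = 1154.624173
V = π·3.75² × L = 44.178647 × 1154.624173 = 51009.733391

L=1154.624 V=51009.733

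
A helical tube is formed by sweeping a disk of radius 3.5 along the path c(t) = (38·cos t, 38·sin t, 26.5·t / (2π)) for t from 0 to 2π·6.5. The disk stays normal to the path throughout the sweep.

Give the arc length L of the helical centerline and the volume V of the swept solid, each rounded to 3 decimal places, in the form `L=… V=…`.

2πR = 2π·38 = 238.761042
per-turn = √(238.761042² + 26.5²) = √(57006.8350 + 702.25) = √57709.0850 = 240.227153
L = 6.5 × 240.227153 = 1561.476494
V = π·3.5² × L = 38.484510 × 1561.476494 = 60092.657768

L=1561.476 V=60092.658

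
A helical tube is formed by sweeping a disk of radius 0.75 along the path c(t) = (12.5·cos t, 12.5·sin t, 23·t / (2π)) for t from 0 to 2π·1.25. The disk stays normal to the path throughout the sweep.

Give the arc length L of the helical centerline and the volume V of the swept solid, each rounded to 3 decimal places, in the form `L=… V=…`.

L=102.298 V=180.775

2πR = 2π·12.5 = 78.539816
per-turn = √(78.539816² + 23²) = √(6168.5028 + 529) = √6697.5028 = 81.838272
L = 1.25 × 81.838272 = 102.297840
V = π·0.75² × L = 1.767146 × 102.297840 = 180.775205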